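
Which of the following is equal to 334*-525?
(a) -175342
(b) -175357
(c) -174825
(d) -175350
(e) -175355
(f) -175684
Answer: d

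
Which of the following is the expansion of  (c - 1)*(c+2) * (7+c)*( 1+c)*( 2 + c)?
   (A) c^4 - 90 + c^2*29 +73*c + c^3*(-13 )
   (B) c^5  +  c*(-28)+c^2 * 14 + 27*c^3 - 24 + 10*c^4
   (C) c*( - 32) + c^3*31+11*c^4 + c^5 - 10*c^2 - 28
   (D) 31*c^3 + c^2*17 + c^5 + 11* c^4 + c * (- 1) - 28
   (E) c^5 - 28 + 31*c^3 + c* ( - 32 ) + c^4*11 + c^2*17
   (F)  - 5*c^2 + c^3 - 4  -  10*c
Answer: E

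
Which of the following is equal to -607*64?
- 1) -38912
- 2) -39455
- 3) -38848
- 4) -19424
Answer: 3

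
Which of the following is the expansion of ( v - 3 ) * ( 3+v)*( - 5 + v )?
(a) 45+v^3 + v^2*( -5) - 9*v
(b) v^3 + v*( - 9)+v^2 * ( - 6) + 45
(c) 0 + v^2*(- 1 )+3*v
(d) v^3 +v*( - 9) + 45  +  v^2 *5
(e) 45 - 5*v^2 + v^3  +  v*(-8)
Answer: a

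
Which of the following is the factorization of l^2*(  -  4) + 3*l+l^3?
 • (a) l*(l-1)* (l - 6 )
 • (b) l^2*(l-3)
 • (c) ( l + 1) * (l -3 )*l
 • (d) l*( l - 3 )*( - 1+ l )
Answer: d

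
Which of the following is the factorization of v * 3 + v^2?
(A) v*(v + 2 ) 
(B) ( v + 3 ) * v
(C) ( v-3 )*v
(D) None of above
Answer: B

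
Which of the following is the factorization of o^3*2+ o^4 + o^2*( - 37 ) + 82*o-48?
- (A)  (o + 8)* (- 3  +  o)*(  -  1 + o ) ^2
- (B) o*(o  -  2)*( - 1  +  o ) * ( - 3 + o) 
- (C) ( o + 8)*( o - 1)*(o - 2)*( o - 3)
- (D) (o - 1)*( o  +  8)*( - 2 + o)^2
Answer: C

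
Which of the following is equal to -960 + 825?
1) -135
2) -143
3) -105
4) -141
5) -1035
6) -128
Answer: 1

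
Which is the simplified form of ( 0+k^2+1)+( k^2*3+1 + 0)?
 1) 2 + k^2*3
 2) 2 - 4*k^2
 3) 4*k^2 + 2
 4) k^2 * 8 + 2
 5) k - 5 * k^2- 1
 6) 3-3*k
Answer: 3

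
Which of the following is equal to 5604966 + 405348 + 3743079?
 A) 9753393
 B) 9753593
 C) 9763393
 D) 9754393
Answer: A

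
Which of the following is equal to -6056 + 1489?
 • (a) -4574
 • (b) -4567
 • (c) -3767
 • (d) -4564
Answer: b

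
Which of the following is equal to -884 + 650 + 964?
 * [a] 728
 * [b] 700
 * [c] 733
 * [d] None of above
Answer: d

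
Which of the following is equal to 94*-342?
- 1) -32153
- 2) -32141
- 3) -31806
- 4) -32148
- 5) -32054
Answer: 4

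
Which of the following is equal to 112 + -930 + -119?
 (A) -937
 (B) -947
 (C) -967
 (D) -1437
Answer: A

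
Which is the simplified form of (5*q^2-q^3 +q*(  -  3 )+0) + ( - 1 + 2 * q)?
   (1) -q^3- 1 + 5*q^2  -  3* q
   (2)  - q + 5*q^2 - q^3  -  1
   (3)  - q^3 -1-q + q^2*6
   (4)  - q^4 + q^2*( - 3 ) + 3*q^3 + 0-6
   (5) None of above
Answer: 2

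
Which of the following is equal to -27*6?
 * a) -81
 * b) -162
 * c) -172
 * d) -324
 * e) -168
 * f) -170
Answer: b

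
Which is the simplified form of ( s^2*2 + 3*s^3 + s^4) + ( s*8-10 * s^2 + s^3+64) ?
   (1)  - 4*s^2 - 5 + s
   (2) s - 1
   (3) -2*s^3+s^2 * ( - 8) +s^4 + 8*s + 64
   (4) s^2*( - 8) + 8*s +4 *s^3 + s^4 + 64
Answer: 4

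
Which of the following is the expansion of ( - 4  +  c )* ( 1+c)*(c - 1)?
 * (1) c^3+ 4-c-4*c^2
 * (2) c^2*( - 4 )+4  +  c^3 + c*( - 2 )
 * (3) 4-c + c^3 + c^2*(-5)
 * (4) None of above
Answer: 1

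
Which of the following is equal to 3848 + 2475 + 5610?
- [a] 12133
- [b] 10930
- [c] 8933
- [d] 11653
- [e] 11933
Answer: e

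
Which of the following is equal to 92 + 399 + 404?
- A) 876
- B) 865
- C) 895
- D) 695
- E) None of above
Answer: C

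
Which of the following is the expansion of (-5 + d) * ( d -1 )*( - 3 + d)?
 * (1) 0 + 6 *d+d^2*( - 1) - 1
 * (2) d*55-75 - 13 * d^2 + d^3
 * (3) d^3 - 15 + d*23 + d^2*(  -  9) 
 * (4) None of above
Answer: 3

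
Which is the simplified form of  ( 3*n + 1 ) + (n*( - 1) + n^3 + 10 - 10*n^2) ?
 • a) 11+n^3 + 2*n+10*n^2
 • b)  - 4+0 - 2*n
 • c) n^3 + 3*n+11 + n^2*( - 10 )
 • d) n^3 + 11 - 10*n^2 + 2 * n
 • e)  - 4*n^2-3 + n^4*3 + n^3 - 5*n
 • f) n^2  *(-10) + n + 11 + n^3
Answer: d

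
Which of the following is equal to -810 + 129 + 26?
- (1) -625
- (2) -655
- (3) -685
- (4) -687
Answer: 2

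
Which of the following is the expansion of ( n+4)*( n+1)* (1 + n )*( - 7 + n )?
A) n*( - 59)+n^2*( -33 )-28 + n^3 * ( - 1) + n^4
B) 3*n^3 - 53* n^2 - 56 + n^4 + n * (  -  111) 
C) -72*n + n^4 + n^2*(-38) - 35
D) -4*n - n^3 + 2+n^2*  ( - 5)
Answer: A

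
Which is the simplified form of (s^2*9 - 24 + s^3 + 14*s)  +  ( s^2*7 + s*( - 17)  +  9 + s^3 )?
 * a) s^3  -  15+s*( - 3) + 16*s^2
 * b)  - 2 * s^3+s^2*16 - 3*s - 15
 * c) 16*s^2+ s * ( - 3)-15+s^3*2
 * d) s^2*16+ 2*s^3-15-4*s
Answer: c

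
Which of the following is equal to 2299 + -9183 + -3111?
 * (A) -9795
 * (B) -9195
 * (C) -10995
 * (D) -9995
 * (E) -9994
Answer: D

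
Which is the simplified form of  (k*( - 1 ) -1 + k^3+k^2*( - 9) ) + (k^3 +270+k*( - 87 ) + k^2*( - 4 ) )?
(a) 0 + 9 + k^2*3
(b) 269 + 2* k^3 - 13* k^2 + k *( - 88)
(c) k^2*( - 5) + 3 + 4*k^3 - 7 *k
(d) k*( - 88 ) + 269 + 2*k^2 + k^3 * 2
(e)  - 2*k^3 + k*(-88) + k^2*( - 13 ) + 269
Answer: b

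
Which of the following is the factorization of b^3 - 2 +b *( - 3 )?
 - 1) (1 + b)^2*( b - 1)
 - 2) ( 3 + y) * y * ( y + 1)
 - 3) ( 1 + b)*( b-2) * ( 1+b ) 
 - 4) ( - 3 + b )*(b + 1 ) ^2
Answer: 3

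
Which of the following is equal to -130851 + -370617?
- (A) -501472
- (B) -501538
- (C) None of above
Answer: C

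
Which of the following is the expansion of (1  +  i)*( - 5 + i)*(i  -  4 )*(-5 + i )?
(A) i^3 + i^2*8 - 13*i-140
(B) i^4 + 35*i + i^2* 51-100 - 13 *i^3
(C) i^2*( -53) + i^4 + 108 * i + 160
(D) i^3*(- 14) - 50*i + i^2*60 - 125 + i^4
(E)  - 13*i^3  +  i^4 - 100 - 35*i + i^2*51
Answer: E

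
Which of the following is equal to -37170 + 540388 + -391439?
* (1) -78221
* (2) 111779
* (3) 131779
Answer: 2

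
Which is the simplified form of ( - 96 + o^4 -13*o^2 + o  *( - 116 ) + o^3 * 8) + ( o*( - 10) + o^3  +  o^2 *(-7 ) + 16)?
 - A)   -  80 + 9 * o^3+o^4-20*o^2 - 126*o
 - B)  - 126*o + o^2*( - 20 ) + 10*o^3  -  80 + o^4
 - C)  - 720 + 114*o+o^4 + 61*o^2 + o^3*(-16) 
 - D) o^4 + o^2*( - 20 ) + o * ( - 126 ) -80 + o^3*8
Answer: A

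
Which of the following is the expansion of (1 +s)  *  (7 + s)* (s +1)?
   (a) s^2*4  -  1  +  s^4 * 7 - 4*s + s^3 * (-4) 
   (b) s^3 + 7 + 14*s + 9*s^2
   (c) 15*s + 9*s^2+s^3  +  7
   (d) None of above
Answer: c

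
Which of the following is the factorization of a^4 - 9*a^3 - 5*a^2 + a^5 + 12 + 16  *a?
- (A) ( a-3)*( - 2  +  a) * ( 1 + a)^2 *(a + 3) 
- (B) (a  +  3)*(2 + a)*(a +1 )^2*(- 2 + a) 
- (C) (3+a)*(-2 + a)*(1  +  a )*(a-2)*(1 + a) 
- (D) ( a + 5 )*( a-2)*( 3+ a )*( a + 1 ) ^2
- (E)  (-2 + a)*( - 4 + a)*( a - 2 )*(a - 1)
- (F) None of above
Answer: C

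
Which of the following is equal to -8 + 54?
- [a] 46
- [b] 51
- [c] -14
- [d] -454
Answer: a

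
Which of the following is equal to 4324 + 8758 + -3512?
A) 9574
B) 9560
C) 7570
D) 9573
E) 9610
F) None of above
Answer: F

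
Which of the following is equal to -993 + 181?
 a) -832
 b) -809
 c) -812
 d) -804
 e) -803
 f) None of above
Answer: c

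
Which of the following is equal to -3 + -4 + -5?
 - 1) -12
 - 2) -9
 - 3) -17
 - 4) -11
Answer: 1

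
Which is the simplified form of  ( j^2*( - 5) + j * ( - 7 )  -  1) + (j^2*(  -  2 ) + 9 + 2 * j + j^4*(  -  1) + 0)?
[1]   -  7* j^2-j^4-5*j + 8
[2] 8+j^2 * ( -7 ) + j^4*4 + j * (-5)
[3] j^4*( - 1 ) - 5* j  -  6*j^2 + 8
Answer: 1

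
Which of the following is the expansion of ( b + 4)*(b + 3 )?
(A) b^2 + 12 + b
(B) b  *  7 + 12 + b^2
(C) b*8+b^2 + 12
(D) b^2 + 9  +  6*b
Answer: B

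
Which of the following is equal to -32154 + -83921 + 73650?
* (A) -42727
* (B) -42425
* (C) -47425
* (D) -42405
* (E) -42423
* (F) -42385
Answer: B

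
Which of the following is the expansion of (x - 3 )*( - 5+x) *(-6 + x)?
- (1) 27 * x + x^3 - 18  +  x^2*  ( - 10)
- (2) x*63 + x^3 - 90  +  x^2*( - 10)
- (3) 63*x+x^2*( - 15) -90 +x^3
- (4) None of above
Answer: 4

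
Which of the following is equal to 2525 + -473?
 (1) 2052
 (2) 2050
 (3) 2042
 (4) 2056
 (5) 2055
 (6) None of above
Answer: 1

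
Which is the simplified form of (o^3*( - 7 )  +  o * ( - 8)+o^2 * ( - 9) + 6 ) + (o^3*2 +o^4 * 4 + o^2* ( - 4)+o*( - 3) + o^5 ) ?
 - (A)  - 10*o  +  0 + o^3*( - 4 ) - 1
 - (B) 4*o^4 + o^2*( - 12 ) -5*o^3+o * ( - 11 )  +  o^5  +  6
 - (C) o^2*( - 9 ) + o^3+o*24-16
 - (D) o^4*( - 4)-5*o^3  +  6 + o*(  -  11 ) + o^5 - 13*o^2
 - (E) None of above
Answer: E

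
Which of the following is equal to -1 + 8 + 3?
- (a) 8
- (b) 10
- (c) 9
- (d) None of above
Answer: b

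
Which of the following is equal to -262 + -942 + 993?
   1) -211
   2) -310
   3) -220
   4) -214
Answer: 1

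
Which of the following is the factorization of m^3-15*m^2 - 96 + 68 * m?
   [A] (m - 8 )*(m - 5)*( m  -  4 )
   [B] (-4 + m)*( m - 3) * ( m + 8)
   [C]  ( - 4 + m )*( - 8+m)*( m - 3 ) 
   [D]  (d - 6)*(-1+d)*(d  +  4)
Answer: C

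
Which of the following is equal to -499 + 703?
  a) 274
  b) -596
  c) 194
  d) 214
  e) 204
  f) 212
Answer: e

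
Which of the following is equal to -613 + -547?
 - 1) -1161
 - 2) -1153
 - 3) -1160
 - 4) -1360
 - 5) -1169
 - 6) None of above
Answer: 3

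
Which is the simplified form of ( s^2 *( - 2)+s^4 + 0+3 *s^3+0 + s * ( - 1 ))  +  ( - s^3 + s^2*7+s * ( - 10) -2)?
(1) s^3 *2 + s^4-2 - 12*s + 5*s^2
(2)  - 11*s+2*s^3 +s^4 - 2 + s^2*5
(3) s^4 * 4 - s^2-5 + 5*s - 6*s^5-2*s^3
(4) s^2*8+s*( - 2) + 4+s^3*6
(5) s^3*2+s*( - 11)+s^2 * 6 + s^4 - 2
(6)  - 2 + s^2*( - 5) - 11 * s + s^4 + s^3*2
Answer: 2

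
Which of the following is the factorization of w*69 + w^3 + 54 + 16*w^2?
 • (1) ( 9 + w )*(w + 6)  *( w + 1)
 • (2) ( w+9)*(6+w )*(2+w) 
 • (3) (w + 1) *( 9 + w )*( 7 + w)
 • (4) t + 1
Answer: 1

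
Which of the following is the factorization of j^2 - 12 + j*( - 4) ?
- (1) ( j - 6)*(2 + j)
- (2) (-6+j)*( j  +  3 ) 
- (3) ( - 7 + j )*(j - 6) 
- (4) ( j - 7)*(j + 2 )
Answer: 1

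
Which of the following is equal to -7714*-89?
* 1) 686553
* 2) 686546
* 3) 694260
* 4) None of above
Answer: 2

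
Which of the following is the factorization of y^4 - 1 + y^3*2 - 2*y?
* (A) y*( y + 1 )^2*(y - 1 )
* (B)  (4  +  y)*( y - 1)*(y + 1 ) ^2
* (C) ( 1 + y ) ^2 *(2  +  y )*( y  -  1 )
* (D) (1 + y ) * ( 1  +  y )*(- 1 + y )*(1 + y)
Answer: D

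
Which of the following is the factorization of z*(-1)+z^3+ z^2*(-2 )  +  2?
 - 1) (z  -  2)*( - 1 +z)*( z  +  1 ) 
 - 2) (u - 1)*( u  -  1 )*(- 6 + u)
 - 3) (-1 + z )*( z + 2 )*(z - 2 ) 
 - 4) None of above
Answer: 1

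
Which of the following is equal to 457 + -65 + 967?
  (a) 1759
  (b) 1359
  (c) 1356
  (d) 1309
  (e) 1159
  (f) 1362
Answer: b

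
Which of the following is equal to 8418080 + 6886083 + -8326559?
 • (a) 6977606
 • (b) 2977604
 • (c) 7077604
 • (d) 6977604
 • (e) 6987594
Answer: d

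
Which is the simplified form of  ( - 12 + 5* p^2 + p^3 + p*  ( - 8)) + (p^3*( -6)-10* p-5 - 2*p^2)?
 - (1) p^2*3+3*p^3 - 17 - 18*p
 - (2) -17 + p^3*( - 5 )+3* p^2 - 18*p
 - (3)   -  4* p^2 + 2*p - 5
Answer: 2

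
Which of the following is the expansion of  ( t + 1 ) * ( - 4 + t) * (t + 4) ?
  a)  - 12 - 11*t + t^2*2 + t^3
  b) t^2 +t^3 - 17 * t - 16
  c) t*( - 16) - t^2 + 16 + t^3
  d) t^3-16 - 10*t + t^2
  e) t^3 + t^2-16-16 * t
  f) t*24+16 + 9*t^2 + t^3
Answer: e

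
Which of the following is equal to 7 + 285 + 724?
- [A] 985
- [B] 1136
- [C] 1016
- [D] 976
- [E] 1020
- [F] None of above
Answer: C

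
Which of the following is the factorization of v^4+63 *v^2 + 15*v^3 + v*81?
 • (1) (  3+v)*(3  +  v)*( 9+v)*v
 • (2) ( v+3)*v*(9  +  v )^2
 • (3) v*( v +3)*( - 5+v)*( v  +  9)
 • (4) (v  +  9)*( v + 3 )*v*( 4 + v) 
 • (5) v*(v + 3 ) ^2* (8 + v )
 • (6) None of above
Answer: 1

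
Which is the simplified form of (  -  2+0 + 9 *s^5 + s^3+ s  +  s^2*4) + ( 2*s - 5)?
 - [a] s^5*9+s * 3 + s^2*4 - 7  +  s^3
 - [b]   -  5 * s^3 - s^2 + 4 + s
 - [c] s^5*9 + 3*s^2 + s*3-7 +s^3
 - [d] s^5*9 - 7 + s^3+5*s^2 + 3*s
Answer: a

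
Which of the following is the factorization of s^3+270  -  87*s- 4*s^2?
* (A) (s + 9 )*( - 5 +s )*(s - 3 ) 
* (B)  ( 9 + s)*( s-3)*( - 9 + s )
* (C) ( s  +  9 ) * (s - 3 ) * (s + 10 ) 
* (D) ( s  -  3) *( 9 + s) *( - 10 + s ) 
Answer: D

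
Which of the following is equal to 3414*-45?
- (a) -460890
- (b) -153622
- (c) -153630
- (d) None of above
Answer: c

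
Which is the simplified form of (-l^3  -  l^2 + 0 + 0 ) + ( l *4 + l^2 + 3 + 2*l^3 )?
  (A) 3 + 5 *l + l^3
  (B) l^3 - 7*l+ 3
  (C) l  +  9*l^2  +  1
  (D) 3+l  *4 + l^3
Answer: D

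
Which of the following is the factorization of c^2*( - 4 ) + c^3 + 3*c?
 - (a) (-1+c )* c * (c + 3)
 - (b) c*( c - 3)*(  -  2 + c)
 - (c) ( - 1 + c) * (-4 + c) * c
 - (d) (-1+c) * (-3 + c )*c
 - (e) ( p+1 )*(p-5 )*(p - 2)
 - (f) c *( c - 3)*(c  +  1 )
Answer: d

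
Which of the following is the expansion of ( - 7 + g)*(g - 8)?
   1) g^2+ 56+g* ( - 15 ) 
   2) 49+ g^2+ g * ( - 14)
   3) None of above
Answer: 1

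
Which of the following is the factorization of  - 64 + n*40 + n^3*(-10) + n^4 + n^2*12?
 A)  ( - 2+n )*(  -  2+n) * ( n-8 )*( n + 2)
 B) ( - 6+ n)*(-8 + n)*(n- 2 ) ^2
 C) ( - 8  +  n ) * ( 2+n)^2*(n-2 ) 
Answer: A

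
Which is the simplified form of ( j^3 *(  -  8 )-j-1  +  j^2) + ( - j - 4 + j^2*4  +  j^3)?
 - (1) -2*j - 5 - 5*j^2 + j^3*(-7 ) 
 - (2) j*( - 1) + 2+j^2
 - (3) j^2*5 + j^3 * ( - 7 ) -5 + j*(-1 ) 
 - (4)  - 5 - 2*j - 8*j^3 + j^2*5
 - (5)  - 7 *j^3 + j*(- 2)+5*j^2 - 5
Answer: 5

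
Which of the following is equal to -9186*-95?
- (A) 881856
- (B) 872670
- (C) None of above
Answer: B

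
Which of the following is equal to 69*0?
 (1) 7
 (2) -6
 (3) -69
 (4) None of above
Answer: 4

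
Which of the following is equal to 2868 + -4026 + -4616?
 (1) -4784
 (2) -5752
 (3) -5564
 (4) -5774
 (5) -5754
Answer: 4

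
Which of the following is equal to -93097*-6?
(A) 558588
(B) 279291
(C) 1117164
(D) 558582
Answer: D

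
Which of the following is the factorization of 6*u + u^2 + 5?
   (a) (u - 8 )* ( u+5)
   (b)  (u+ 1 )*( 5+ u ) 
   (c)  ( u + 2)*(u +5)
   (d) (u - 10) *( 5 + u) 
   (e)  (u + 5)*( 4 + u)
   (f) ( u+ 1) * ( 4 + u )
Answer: b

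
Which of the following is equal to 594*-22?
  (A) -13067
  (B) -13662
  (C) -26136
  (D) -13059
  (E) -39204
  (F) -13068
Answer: F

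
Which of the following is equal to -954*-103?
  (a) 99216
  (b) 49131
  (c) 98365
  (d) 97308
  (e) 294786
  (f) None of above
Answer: f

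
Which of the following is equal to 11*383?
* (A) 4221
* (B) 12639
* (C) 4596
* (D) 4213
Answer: D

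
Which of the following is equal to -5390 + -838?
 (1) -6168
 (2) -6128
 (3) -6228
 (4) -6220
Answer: 3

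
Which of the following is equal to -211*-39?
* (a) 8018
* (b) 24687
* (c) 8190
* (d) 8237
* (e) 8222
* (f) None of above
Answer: f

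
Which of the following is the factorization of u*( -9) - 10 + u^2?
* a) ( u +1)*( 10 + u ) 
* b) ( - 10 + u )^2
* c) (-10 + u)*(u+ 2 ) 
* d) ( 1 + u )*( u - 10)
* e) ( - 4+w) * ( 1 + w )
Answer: d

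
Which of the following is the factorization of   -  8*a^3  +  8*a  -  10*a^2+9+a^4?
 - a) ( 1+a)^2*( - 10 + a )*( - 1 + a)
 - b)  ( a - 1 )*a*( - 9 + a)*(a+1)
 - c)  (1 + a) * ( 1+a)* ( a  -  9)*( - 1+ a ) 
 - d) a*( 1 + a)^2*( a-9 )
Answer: c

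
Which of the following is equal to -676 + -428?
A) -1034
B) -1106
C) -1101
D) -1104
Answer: D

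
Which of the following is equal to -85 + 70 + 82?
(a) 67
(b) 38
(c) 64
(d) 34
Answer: a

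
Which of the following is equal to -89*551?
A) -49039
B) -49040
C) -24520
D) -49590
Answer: A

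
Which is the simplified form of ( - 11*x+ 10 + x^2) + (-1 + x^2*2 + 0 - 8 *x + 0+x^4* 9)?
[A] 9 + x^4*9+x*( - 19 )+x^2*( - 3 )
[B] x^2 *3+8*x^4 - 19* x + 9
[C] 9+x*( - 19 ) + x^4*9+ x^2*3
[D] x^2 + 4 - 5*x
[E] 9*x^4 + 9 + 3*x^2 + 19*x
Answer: C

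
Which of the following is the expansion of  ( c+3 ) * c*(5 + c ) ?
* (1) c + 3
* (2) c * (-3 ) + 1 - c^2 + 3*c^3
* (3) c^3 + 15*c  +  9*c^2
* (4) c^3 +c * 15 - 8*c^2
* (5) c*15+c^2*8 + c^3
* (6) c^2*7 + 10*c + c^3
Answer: 5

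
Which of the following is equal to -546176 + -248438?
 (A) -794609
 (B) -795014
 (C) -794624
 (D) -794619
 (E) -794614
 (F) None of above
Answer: E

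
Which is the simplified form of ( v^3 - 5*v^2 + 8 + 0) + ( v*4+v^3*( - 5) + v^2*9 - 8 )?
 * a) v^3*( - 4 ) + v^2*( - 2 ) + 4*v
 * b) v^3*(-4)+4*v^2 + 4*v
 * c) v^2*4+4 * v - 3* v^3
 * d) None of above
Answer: b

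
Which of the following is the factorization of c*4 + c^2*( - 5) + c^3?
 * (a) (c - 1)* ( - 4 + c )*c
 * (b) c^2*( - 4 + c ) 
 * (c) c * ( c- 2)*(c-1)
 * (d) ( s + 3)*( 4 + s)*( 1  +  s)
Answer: a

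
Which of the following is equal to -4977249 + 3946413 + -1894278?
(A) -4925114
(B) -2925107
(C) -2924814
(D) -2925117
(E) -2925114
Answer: E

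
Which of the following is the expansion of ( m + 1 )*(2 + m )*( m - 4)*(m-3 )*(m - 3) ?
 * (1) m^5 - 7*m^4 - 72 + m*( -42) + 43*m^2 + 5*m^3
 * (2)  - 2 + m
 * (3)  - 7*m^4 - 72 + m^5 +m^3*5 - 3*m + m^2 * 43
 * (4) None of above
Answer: 1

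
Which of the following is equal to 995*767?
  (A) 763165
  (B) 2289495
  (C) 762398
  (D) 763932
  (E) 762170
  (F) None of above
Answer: A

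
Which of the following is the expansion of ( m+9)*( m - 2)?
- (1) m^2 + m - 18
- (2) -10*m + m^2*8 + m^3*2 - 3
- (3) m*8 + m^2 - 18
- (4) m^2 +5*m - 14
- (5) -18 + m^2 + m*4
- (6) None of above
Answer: 6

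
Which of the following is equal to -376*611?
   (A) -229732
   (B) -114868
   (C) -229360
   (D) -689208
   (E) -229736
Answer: E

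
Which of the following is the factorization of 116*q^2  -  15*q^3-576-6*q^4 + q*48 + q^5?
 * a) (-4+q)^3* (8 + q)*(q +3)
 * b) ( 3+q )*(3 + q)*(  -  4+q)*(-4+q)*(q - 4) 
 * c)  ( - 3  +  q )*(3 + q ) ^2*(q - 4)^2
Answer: b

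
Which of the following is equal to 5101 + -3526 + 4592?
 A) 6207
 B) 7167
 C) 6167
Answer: C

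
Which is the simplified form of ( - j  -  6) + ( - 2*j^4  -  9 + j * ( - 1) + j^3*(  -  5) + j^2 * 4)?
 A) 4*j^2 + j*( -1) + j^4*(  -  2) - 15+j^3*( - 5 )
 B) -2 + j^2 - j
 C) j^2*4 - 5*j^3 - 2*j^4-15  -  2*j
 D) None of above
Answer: C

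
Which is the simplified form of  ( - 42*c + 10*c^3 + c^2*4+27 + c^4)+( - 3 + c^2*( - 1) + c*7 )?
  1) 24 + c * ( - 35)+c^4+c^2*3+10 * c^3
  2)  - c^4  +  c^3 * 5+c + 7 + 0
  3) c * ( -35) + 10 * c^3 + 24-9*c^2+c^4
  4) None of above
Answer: 1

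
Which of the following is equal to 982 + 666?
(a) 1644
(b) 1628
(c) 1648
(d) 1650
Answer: c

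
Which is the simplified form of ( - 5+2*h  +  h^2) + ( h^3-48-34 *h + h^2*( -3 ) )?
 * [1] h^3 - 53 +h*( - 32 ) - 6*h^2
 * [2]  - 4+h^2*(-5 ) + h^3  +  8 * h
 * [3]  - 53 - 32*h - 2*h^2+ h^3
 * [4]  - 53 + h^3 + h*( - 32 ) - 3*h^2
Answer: 3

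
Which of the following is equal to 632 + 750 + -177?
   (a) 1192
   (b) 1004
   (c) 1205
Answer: c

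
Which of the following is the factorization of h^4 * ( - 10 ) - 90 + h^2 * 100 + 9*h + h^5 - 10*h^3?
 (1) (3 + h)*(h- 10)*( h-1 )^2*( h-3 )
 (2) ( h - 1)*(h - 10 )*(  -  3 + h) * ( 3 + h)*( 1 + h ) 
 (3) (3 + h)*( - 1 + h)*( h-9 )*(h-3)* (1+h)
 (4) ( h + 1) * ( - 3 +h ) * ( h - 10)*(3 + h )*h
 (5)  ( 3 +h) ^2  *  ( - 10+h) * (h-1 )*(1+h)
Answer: 2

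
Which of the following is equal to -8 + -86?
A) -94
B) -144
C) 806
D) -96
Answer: A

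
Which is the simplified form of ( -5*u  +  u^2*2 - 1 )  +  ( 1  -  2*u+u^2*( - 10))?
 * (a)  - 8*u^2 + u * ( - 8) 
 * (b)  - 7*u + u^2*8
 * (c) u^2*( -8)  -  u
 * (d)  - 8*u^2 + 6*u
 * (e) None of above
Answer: e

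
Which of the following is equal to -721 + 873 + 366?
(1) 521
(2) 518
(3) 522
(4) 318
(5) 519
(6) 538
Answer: 2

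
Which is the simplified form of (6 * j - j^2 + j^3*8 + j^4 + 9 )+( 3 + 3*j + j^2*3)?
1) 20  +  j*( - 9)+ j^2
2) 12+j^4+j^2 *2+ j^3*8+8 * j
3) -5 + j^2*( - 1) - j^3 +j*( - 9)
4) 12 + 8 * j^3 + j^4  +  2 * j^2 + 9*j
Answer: 4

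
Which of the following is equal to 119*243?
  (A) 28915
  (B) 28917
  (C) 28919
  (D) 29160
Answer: B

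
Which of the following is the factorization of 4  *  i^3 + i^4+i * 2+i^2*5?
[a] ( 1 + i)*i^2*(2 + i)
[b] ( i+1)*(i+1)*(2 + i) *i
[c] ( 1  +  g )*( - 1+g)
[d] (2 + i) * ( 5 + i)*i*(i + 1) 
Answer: b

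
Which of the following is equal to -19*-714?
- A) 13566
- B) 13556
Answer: A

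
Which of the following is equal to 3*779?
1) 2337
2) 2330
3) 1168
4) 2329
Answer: 1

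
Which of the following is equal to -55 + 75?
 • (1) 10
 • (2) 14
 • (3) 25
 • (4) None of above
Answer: 4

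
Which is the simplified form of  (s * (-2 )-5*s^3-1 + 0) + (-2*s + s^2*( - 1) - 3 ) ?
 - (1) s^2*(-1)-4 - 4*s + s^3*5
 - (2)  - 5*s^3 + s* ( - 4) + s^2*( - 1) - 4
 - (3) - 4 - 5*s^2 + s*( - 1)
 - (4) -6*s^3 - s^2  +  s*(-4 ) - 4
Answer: 2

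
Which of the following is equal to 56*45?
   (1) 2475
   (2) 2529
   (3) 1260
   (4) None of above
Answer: 4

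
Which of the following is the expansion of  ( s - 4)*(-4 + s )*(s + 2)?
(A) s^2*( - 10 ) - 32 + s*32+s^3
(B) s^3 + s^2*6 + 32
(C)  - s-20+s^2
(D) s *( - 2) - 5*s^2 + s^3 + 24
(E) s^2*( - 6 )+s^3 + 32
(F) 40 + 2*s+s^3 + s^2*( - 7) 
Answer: E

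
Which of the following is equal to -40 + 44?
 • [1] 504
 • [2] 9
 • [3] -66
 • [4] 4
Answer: 4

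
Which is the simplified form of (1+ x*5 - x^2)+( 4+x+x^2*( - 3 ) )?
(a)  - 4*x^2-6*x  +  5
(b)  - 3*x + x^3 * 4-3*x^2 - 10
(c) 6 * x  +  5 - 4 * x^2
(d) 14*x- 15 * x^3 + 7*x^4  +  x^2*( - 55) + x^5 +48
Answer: c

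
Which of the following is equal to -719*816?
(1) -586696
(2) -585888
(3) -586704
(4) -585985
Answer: 3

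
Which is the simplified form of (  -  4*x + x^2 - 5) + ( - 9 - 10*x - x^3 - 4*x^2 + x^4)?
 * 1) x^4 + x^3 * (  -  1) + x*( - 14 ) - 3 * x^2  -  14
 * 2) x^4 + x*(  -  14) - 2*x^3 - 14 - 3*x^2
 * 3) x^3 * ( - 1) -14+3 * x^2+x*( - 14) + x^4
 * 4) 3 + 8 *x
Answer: 1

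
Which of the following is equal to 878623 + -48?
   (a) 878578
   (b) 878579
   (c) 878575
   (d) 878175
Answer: c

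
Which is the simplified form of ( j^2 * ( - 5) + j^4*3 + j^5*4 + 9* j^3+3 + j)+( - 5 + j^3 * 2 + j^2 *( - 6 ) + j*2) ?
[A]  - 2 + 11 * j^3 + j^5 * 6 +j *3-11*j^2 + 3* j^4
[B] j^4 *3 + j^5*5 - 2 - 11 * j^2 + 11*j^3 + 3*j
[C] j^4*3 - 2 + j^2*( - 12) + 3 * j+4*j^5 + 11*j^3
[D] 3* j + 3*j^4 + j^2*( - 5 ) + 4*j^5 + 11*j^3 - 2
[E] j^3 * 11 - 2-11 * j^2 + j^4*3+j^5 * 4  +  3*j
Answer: E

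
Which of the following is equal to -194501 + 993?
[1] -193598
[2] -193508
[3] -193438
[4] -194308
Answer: 2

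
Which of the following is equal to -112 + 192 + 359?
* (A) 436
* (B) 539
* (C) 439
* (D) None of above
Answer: C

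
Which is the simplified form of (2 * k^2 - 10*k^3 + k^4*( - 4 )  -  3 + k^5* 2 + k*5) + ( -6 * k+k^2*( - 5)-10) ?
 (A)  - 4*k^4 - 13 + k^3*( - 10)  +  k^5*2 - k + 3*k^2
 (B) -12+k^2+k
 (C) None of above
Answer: C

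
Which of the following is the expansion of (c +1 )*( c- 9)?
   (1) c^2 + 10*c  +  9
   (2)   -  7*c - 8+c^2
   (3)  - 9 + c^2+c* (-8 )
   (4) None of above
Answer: 3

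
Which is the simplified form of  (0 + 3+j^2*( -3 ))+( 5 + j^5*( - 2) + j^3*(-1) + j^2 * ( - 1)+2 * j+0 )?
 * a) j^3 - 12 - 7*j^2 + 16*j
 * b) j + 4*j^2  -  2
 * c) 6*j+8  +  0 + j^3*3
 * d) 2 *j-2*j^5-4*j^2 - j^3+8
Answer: d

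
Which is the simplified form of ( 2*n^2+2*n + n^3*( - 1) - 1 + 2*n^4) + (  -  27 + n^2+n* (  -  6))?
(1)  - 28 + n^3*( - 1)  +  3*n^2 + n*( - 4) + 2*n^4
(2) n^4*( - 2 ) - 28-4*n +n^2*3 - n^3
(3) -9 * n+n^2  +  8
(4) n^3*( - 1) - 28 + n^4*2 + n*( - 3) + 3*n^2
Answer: 1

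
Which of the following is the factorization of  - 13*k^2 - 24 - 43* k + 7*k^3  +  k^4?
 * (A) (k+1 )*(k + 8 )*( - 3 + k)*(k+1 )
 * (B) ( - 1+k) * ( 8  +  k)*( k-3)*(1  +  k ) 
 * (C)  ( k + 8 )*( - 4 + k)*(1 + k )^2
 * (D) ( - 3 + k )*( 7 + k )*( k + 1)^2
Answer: A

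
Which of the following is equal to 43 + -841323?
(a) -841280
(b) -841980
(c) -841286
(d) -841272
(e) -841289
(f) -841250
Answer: a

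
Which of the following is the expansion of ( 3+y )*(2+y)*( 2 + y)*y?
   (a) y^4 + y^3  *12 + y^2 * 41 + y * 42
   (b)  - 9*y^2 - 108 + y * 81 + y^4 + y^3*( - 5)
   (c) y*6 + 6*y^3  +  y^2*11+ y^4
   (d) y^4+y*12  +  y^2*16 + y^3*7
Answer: d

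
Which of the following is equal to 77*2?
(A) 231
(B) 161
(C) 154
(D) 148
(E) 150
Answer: C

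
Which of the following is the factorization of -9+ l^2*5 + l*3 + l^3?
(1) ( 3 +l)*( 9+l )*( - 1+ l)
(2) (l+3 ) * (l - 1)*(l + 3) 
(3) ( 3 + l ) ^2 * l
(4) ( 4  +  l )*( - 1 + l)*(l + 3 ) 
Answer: 2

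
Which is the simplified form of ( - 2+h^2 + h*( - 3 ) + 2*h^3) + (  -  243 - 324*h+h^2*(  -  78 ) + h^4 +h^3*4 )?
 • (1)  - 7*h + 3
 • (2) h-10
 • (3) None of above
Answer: 3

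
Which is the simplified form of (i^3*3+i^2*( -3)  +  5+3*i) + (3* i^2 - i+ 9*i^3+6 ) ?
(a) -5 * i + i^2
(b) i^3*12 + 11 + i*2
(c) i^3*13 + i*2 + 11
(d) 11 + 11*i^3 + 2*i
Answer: b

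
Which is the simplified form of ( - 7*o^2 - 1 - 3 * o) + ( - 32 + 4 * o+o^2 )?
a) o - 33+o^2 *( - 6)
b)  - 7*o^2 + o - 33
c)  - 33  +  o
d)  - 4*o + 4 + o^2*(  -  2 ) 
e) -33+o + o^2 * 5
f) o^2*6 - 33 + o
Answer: a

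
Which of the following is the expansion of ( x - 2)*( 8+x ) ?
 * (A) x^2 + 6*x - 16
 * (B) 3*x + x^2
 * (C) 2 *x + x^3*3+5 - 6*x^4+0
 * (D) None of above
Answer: A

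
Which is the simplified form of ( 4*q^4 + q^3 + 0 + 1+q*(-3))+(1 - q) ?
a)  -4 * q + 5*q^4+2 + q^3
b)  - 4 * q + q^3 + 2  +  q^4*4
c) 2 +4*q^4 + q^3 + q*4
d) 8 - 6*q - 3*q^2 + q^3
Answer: b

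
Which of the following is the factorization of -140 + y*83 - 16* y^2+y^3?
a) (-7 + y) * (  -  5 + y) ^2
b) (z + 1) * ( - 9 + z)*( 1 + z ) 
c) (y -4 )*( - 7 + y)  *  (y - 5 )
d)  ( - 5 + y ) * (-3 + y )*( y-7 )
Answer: c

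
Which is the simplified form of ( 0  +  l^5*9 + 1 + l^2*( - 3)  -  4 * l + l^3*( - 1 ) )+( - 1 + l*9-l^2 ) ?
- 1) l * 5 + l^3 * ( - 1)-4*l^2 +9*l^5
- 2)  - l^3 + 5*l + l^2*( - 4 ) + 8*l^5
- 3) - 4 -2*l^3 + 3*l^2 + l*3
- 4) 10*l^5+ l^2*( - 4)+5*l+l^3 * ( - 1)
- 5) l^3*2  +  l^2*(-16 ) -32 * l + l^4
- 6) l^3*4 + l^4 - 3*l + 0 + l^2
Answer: 1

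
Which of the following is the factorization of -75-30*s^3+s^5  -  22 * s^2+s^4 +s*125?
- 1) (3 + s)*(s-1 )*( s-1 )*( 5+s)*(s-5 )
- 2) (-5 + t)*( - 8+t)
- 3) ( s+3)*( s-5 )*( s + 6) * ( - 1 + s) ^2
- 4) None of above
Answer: 1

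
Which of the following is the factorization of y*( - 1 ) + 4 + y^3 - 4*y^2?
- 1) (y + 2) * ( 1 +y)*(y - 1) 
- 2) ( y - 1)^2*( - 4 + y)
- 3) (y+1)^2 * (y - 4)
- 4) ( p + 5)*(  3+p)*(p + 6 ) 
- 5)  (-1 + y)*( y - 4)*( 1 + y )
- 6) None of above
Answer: 5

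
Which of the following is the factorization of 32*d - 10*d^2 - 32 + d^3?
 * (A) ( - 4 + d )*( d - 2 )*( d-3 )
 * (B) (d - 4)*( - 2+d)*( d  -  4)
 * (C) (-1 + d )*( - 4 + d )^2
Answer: B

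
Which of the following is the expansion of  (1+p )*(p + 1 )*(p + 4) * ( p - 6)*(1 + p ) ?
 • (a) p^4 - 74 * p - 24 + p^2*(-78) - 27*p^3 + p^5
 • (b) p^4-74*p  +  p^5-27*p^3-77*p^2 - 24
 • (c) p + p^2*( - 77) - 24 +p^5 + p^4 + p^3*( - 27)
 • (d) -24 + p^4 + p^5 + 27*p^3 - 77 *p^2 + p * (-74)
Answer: b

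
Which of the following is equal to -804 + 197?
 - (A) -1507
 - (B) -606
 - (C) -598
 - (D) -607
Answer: D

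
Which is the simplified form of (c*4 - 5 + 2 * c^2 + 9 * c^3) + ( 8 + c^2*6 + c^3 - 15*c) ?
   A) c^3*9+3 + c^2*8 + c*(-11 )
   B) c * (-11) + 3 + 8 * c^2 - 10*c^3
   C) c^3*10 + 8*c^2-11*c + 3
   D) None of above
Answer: C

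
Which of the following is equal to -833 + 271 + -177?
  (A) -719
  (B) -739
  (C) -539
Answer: B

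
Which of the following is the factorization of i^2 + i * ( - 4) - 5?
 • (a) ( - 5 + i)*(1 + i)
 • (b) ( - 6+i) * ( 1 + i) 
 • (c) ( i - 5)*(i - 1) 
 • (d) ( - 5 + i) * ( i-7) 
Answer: a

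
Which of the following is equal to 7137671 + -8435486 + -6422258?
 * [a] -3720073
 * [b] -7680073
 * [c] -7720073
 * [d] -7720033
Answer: c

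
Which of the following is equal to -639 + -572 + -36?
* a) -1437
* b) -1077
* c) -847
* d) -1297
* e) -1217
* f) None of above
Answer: f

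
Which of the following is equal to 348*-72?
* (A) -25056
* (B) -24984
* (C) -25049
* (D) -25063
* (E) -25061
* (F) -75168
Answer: A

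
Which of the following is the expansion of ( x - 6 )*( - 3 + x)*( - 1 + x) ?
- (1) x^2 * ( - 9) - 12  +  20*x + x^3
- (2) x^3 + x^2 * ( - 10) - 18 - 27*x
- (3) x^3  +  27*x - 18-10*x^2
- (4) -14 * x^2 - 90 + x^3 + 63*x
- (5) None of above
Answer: 3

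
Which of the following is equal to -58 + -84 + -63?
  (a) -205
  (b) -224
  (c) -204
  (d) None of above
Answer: a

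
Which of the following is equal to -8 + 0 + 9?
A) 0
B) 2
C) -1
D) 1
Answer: D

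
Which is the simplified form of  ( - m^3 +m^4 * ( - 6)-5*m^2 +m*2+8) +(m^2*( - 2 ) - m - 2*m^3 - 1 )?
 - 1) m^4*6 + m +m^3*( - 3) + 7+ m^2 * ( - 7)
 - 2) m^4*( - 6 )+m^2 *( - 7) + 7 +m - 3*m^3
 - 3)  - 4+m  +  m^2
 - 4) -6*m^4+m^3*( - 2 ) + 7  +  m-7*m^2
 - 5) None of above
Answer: 2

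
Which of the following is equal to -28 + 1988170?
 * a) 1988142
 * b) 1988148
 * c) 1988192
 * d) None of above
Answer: a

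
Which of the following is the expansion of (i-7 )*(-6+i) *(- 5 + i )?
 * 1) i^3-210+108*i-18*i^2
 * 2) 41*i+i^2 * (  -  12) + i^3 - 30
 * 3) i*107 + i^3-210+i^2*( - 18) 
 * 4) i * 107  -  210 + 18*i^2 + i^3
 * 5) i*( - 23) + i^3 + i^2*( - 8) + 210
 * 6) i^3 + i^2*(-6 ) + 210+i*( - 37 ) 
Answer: 3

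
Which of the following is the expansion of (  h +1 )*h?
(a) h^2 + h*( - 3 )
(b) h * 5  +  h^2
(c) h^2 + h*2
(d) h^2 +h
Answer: d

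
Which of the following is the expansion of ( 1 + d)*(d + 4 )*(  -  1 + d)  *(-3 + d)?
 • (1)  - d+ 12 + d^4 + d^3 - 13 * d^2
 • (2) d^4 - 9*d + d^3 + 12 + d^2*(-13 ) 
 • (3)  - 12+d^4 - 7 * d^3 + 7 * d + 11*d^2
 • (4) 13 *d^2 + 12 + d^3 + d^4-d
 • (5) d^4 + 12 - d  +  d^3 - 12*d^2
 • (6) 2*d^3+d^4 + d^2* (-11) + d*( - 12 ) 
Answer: 1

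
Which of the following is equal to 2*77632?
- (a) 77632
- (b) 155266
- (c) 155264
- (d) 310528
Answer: c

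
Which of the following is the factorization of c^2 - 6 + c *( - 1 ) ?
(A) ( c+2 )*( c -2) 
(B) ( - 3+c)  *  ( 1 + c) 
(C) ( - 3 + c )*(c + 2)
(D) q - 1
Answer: C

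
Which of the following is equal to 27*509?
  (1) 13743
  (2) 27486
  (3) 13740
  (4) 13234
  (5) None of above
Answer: 1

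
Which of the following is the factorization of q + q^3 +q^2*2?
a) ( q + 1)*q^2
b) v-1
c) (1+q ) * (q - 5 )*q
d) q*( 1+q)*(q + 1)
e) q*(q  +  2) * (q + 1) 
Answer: d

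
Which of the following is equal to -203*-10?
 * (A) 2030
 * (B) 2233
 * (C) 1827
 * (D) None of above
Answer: A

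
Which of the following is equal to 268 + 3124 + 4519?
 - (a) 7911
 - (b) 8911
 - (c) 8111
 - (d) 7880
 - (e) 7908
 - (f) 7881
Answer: a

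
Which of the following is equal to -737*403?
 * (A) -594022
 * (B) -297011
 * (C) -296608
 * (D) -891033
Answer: B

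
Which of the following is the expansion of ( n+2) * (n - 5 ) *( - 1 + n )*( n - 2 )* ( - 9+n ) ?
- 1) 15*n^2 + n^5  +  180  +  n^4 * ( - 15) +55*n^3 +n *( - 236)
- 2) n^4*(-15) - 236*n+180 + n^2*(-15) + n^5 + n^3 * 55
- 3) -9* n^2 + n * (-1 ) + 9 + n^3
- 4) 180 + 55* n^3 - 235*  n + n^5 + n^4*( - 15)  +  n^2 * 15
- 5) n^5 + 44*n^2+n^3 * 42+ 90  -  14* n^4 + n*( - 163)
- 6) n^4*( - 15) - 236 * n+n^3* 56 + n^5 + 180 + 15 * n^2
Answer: 1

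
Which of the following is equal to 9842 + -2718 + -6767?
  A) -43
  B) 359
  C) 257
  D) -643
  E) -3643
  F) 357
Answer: F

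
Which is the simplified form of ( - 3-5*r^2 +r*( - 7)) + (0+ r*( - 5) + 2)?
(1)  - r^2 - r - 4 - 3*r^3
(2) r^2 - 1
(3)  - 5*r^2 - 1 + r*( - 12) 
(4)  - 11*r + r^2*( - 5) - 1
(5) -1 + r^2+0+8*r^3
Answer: 3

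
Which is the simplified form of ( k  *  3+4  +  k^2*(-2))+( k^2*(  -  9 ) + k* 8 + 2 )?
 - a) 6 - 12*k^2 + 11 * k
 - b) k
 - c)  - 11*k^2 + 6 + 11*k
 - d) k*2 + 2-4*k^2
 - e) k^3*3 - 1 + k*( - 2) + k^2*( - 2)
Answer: c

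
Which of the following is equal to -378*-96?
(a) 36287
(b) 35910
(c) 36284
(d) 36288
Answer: d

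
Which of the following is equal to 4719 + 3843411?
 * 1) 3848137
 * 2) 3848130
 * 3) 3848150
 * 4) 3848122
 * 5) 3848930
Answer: 2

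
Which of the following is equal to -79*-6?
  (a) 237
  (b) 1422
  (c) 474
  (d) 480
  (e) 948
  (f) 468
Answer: c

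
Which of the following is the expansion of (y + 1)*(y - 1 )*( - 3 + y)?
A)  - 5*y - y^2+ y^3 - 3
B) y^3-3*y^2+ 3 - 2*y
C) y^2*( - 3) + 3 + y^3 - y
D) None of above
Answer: C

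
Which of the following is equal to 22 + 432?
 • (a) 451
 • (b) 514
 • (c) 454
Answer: c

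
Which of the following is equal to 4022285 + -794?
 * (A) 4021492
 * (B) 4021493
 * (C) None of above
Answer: C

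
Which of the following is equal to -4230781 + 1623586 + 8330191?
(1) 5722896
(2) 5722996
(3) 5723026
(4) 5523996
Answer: 2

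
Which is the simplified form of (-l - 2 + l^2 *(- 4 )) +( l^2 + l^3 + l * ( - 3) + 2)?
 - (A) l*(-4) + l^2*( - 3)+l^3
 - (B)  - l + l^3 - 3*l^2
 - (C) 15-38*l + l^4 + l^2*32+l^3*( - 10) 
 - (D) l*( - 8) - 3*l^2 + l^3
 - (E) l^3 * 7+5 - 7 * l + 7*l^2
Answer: A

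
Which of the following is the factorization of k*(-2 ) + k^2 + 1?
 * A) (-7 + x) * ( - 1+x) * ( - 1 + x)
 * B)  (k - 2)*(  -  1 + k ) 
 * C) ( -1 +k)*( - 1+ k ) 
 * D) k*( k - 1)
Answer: C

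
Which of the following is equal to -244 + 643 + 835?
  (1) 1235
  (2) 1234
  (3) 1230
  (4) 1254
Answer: 2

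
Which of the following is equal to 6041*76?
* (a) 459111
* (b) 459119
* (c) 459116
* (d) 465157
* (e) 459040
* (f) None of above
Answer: c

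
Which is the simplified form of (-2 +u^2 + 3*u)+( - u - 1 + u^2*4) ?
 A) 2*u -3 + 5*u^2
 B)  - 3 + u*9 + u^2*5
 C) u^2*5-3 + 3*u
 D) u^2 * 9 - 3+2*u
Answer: A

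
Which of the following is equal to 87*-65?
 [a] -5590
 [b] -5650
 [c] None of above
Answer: c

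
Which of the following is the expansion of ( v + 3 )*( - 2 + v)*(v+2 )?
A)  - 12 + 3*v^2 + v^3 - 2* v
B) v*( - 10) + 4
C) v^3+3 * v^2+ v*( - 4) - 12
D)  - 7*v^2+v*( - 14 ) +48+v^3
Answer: C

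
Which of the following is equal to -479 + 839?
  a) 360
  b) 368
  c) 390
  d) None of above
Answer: a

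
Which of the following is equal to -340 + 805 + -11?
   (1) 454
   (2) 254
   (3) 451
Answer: 1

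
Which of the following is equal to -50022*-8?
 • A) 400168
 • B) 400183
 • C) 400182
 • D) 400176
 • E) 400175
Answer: D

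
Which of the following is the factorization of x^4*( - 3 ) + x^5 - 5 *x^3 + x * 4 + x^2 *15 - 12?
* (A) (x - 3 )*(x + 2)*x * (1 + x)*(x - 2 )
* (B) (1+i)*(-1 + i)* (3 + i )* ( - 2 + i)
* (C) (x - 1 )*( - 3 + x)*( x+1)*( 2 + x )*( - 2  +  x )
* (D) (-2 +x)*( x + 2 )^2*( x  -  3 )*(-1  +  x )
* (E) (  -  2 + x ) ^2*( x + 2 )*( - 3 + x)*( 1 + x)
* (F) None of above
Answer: C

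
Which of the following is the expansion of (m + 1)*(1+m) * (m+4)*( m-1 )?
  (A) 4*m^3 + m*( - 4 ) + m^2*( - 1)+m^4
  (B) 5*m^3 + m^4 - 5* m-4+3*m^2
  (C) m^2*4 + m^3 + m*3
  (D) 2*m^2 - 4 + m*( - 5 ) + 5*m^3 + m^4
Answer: B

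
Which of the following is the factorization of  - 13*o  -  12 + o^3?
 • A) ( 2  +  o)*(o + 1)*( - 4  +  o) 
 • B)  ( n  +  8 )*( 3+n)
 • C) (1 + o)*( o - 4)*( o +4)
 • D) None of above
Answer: D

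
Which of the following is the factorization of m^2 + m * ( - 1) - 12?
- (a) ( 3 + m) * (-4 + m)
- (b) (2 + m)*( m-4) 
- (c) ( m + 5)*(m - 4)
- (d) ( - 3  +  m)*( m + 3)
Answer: a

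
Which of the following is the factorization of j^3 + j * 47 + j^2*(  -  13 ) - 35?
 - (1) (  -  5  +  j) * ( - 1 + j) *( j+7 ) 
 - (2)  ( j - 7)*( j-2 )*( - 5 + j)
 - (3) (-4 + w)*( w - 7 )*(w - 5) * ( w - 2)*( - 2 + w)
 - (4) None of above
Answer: 4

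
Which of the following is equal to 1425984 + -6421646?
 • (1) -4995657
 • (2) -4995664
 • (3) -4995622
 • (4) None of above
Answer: 4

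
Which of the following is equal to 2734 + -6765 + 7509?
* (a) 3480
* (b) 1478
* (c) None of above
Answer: c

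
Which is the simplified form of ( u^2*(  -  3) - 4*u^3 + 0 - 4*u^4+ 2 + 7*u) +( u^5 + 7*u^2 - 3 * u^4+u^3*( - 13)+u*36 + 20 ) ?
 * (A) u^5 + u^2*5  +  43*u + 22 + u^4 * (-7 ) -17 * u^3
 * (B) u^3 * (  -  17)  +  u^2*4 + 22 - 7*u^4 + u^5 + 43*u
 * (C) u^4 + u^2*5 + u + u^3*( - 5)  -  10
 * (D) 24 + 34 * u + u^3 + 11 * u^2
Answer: B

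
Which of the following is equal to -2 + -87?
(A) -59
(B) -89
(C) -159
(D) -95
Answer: B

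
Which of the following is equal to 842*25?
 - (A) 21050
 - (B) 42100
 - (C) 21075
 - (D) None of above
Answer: A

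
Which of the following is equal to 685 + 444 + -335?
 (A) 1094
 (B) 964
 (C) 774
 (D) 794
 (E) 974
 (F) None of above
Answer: D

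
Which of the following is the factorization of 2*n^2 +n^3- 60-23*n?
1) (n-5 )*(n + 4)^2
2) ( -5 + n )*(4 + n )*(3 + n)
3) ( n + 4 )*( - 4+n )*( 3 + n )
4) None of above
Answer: 2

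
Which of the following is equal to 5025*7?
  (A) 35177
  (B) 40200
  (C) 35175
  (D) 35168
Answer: C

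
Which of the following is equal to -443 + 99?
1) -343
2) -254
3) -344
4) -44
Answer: 3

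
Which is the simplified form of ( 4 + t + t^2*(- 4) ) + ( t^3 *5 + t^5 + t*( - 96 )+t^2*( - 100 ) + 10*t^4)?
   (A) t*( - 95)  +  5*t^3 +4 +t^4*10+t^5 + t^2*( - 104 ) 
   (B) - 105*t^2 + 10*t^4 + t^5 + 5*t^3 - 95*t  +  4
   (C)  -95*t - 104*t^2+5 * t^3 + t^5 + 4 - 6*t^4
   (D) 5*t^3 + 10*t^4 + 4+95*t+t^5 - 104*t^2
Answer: A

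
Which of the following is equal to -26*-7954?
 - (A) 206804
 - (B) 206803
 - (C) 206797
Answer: A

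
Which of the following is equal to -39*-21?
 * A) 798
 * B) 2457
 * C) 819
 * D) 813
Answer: C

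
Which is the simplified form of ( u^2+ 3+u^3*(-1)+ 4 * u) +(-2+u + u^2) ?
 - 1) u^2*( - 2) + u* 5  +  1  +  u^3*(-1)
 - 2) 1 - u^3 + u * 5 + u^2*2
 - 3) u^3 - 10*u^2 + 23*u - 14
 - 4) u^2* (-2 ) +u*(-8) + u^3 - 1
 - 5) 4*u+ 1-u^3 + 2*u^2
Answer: 2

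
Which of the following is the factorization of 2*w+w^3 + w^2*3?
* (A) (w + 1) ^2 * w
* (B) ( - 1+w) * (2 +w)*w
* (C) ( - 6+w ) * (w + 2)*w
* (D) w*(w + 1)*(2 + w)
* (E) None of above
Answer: D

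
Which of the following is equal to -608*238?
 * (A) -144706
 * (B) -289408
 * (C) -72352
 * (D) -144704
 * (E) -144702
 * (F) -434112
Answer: D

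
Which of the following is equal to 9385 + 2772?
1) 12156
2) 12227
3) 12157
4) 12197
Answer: 3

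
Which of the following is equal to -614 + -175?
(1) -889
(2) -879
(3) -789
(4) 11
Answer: 3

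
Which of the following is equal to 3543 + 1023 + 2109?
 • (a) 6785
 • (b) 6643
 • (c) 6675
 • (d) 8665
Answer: c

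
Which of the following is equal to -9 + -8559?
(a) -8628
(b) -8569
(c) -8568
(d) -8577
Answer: c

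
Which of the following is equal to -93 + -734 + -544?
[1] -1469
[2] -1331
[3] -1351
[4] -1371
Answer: 4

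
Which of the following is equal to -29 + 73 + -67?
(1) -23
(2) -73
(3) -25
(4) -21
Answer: 1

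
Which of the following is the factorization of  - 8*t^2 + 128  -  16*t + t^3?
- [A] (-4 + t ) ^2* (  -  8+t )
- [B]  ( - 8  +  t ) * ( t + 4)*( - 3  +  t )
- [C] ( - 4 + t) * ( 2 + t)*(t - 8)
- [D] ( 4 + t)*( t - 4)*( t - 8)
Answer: D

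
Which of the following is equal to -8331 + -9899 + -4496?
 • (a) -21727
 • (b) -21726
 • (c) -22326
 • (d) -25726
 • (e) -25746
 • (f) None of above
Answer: f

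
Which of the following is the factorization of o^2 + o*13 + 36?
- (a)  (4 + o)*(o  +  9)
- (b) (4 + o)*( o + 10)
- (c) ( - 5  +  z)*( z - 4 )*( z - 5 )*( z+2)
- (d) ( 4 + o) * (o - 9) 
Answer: a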